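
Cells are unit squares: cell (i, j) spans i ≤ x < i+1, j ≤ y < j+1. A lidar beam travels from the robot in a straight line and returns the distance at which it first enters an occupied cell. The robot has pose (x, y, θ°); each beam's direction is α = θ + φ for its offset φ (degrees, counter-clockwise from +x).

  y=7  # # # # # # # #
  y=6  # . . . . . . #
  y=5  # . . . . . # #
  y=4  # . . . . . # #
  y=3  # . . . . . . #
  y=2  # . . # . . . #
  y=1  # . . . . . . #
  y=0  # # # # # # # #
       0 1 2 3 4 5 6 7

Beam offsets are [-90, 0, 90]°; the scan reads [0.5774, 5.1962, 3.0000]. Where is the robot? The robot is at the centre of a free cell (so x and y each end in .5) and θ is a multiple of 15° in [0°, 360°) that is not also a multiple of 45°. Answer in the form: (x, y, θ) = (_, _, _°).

(x, y, θ) = (6.5, 2.5, 120°)

Candidates: 33 free-cell centres × 16 headings = 528 poses. Raycast each; keep the one whose scan matches to 4 dp.
  (4.5, 5.5, 285°): beam 1 = 3.6235 ≠ 0.5774 ✗
  (2.5, 4.5, 105°): beam 1 = 3.6235 ≠ 0.5774 ✗
  (1.5, 2.5, 300°): beam 2 = 1.7321 ≠ 5.1962 ✗
  (4.5, 4.5, 300°): beam 1 = 4.0415 ≠ 0.5774 ✗
  …
  (6.5, 2.5, 120°): r_1=0.5774, r_2=5.1962, r_3=3.0000 — all match ✓
Unique over the lattice → pose = (6.5, 2.5, 120°).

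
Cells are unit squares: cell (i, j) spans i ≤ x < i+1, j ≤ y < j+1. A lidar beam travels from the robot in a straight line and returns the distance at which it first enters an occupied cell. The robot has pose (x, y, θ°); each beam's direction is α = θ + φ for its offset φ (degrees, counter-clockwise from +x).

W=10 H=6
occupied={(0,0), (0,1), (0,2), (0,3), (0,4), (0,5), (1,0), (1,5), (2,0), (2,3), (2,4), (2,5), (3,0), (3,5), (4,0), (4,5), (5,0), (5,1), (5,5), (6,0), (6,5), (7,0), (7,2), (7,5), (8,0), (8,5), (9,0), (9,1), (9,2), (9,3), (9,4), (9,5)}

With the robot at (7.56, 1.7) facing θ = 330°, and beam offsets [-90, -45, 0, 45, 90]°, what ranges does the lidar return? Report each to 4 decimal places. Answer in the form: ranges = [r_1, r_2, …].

beam 1: φ=-90°, α=240°
  cosα=-0.5000 sinα=-0.8660 | (7,1) | tMaxX 1.1200 tMaxY 0.8083 | tΔX 2.0000 tΔY 1.1547
    t=0.8083 [y] (7,0) — stop
  → r_1 = 0.8083
beam 2: φ=-45°, α=285°
  cosα=0.2588 sinα=-0.9659 | (7,1) | tMaxX 1.7000 tMaxY 0.7247 | tΔX 3.8637 tΔY 1.0353
    t=0.7247 [y] (7,0) — stop
  → r_2 = 0.7247
beam 3: φ=0°, α=330°
  cosα=0.8660 sinα=-0.5000 | (7,1) | tMaxX 0.5081 tMaxY 1.4000 | tΔX 1.1547 tΔY 2.0000
    t=0.5081 [x] (8,1)
    t=1.4000 [y] (8,0) — stop
  → r_3 = 1.4000
beam 4: φ=45°, α=15°
  cosα=0.9659 sinα=0.2588 | (7,1) | tMaxX 0.4555 tMaxY 1.1591 | tΔX 1.0353 tΔY 3.8637
    t=0.4555 [x] (8,1)
    t=1.1591 [y] (8,2)
    t=1.4908 [x] (9,2) — stop
  → r_4 = 1.4908
beam 5: φ=90°, α=60°
  cosα=0.5000 sinα=0.8660 | (7,1) | tMaxX 0.8800 tMaxY 0.3464 | tΔX 2.0000 tΔY 1.1547
    t=0.3464 [y] (7,2) — stop
  → r_5 = 0.3464

ranges = [0.8083, 0.7247, 1.4000, 1.4908, 0.3464]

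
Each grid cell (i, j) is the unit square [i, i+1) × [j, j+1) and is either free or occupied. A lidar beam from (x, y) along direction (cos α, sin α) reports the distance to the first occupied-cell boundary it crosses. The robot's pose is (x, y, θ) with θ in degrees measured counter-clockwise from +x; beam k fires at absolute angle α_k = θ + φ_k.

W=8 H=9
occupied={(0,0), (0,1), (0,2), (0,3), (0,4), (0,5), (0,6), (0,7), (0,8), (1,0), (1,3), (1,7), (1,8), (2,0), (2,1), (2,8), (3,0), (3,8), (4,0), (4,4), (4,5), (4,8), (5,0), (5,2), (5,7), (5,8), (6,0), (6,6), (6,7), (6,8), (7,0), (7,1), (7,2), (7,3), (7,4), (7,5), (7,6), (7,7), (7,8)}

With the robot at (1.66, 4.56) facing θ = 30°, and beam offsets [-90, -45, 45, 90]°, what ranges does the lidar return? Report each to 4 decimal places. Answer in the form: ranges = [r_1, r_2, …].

ranges = [0.6466, 5.5284, 3.5614, 1.3200]

beam 1: φ=-90°, α=300°
  cosα=0.5000 sinα=-0.8660 | (1,4) | tMaxX 0.6800 tMaxY 0.6466 | tΔX 2.0000 tΔY 1.1547
    t=0.6466 [y] (1,3) — stop
  → r_1 = 0.6466
beam 2: φ=-45°, α=345°
  cosα=0.9659 sinα=-0.2588 | (1,4) | tMaxX 0.3520 tMaxY 2.1637 | tΔX 1.0353 tΔY 3.8637
    t=0.3520 [x] (2,4)
    t=1.3873 [x] (3,4)
    t=2.1637 [y] (3,3)
    t=2.4225 [x] (4,3)
    t=3.4578 [x] (5,3)
    t=4.4931 [x] (6,3)
    t=5.5284 [x] (7,3) — stop
  → r_2 = 5.5284
beam 3: φ=45°, α=75°
  cosα=0.2588 sinα=0.9659 | (1,4) | tMaxX 1.3137 tMaxY 0.4555 | tΔX 3.8637 tΔY 1.0353
    t=0.4555 [y] (1,5)
    t=1.3137 [x] (2,5)
    t=1.4908 [y] (2,6)
    t=2.5261 [y] (2,7)
    t=3.5614 [y] (2,8) — stop
  → r_3 = 3.5614
beam 4: φ=90°, α=120°
  cosα=-0.5000 sinα=0.8660 | (1,4) | tMaxX 1.3200 tMaxY 0.5081 | tΔX 2.0000 tΔY 1.1547
    t=0.5081 [y] (1,5)
    t=1.3200 [x] (0,5) — stop
  → r_4 = 1.3200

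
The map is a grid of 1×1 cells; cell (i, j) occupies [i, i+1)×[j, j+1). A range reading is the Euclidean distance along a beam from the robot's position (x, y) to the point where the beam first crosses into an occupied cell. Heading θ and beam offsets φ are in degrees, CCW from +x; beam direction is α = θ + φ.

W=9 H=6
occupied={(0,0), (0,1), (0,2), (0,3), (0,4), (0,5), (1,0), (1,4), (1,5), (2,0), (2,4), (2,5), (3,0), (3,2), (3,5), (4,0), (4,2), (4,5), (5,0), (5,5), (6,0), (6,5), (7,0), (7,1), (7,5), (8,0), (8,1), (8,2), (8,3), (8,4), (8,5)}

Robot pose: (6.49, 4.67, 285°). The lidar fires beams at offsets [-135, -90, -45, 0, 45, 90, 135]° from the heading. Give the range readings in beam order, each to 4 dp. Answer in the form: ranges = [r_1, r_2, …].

beam 1: φ=-135°, α=150°
  dir = (cos 150°, sin 150°) = (-0.8660, 0.5000); from cell (6,4)
  next x-line at t=0.5658, next y-line at t=0.6600; Δt_x=1.1547, Δt_y=2.0000
    x: enter (5,4) at t=0.5658
    y: enter (5,5) at t=0.6600 ← occupied
  → r_1 = 0.6600
beam 2: φ=-90°, α=195°
  dir = (cos 195°, sin 195°) = (-0.9659, -0.2588); from cell (6,4)
  next x-line at t=0.5073, next y-line at t=2.5887; Δt_x=1.0353, Δt_y=3.8637
    x: enter (5,4) at t=0.5073
    x: enter (4,4) at t=1.5426
    x: enter (3,4) at t=2.5778
    y: enter (3,3) at t=2.5887
    x: enter (2,3) at t=3.6131
    x: enter (1,3) at t=4.6484
    x: enter (0,3) at t=5.6837 ← occupied
  → r_2 = 5.6837
beam 3: φ=-45°, α=240°
  dir = (cos 240°, sin 240°) = (-0.5000, -0.8660); from cell (6,4)
  next x-line at t=0.9800, next y-line at t=0.7736; Δt_x=2.0000, Δt_y=1.1547
    y: enter (6,3) at t=0.7736
    x: enter (5,3) at t=0.9800
    y: enter (5,2) at t=1.9283
    x: enter (4,2) at t=2.9800 ← occupied
  → r_3 = 2.9800
beam 4: φ=0°, α=285°
  dir = (cos 285°, sin 285°) = (0.2588, -0.9659); from cell (6,4)
  next x-line at t=1.9705, next y-line at t=0.6936; Δt_x=3.8637, Δt_y=1.0353
    y: enter (6,3) at t=0.6936
    y: enter (6,2) at t=1.7289
    x: enter (7,2) at t=1.9705
    y: enter (7,1) at t=2.7642 ← occupied
  → r_4 = 2.7642
beam 5: φ=45°, α=330°
  dir = (cos 330°, sin 330°) = (0.8660, -0.5000); from cell (6,4)
  next x-line at t=0.5889, next y-line at t=1.3400; Δt_x=1.1547, Δt_y=2.0000
    x: enter (7,4) at t=0.5889
    y: enter (7,3) at t=1.3400
    x: enter (8,3) at t=1.7436 ← occupied
  → r_5 = 1.7436
beam 6: φ=90°, α=15°
  dir = (cos 15°, sin 15°) = (0.9659, 0.2588); from cell (6,4)
  next x-line at t=0.5280, next y-line at t=1.2750; Δt_x=1.0353, Δt_y=3.8637
    x: enter (7,4) at t=0.5280
    y: enter (7,5) at t=1.2750 ← occupied
  → r_6 = 1.2750
beam 7: φ=135°, α=60°
  dir = (cos 60°, sin 60°) = (0.5000, 0.8660); from cell (6,4)
  next x-line at t=1.0200, next y-line at t=0.3811; Δt_x=2.0000, Δt_y=1.1547
    y: enter (6,5) at t=0.3811 ← occupied
  → r_7 = 0.3811

ranges = [0.6600, 5.6837, 2.9800, 2.7642, 1.7436, 1.2750, 0.3811]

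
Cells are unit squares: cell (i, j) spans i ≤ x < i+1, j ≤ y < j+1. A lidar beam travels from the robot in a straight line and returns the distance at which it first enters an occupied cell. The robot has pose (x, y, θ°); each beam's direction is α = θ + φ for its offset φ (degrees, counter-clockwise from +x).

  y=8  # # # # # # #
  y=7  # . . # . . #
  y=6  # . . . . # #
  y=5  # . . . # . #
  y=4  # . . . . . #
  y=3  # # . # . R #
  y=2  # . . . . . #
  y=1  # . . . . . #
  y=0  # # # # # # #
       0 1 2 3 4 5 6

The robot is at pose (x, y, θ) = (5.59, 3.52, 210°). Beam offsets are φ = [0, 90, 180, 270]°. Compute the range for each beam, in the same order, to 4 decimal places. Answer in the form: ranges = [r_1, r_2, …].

ranges = [5.0400, 0.8200, 0.4734, 1.7090]

beam 1: φ=0°, α=210°
  d=(-0.8660,-0.5000)  start (5,3)  tX=0.6813 tY=1.0400  stride 1/|dx|=1.1547 1/|dy|=2.0000
    cross x-line → (4,3), t=0.6813
    cross y-line → (4,2), t=1.0400
    cross x-line → (3,2), t=1.8360
    cross x-line → (2,2), t=2.9907
    cross y-line → (2,1), t=3.0400
    cross x-line → (1,1), t=4.1454
    cross y-line → (1,0), t=5.0400 (wall)
  → r_1 = 5.0400
beam 2: φ=90°, α=300°
  d=(0.5000,-0.8660)  start (5,3)  tX=0.8200 tY=0.6004  stride 1/|dx|=2.0000 1/|dy|=1.1547
    cross y-line → (5,2), t=0.6004
    cross x-line → (6,2), t=0.8200 (wall)
  → r_2 = 0.8200
beam 3: φ=180°, α=30°
  d=(0.8660,0.5000)  start (5,3)  tX=0.4734 tY=0.9600  stride 1/|dx|=1.1547 1/|dy|=2.0000
    cross x-line → (6,3), t=0.4734 (wall)
  → r_3 = 0.4734
beam 4: φ=270°, α=120°
  d=(-0.5000,0.8660)  start (5,3)  tX=1.1800 tY=0.5543  stride 1/|dx|=2.0000 1/|dy|=1.1547
    cross y-line → (5,4), t=0.5543
    cross x-line → (4,4), t=1.1800
    cross y-line → (4,5), t=1.7090 (wall)
  → r_4 = 1.7090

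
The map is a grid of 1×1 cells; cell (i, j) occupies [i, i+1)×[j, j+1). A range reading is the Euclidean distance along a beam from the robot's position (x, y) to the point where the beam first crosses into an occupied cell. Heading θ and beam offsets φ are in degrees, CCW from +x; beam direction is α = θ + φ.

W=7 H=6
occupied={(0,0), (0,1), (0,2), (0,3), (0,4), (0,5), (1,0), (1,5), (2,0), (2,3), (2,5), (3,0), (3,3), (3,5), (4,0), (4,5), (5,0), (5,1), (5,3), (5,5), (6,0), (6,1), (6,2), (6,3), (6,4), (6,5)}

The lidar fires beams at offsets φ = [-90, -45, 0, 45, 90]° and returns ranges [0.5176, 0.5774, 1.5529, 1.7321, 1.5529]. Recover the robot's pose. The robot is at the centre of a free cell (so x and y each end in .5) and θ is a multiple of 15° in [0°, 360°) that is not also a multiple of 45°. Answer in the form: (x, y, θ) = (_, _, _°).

(x, y, θ) = (2.5, 2.5, 165°)

Enumerate (i+0.5, j+0.5, θ) over the 16 free cells and 16 admissible headings. For each, cast all 5 beams and compare to the given ranges.
  (4.5, 2.5, 195°): beam 1 = 2.5882 ≠ 0.5176 ✗
  (5.5, 4.5, 15°): beam 3 = 0.5176 ≠ 1.5529 ✗
  (2.5, 1.5, 105°): beam 1 = 3.6235 ≠ 0.5176 ✗
  (3.5, 1.5, 255°): beam 1 = 2.5882 ≠ 0.5176 ✗
  …
  (2.5, 2.5, 165°): r_1=0.5176, r_2=0.5774, r_3=1.5529, r_4=1.7321, r_5=1.5529 — all match ✓
Unique over the lattice → pose = (2.5, 2.5, 165°).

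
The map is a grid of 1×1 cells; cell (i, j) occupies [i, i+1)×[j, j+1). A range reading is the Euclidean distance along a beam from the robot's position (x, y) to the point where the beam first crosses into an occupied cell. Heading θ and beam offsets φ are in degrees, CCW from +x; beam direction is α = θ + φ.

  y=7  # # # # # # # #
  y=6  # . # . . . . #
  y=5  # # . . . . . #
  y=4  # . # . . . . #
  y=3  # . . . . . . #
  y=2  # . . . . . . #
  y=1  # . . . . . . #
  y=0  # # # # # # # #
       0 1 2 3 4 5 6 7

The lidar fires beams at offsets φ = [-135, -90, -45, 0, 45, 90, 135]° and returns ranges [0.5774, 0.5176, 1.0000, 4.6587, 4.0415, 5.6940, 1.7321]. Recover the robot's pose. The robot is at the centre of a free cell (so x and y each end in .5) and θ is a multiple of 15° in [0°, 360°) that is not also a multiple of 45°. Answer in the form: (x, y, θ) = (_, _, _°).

(x, y, θ) = (6.5, 2.5, 105°)

The pose lattice has 33·16 = 528 candidates. Test each by forward raycasting.
  (6.5, 1.5, 165°): beam 2 = 1.9319 ≠ 0.5176 ✗
  (4.5, 2.5, 120°): beam 1 = 2.5882 ≠ 0.5774 ✗
  (5.5, 4.5, 345°): beam 1 = 5.1962 ≠ 0.5774 ✗
  …
  (6.5, 2.5, 105°): r_1=0.5774, r_2=0.5176, r_3=1.0000, r_4=4.6587, r_5=4.0415, r_6=5.6940, r_7=1.7321 — all match ✓
Unique over the lattice → pose = (6.5, 2.5, 105°).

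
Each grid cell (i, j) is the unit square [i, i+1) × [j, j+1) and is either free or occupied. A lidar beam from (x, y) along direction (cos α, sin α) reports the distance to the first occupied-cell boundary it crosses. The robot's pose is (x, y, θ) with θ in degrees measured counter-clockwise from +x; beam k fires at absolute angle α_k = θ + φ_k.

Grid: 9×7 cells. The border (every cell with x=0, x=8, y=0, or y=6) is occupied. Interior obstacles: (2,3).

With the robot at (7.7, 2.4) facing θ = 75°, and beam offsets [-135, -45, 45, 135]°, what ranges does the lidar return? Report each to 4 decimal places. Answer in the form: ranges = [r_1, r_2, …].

ranges = [0.6000, 0.3464, 4.1569, 2.8000]

beam 1: φ=-135°, α=300°
  direction (0.5000, -0.8660); cell (7,2); t to first gridline: x 0.6000, y 0.4619 (then +2.0000 / +1.1547)
    (7,1) via y @ 0.4619
    (8,1) via x @ 0.6000  # hit
  → r_1 = 0.6000
beam 2: φ=-45°, α=30°
  direction (0.8660, 0.5000); cell (7,2); t to first gridline: x 0.3464, y 1.2000 (then +1.1547 / +2.0000)
    (8,2) via x @ 0.3464  # hit
  → r_2 = 0.3464
beam 3: φ=45°, α=120°
  direction (-0.5000, 0.8660); cell (7,2); t to first gridline: x 1.4000, y 0.6928 (then +2.0000 / +1.1547)
    (7,3) via y @ 0.6928
    (6,3) via x @ 1.4000
    (6,4) via y @ 1.8475
    (6,5) via y @ 3.0022
    (5,5) via x @ 3.4000
    (5,6) via y @ 4.1569  # hit
  → r_3 = 4.1569
beam 4: φ=135°, α=210°
  direction (-0.8660, -0.5000); cell (7,2); t to first gridline: x 0.8083, y 0.8000 (then +1.1547 / +2.0000)
    (7,1) via y @ 0.8000
    (6,1) via x @ 0.8083
    (5,1) via x @ 1.9630
    (5,0) via y @ 2.8000  # hit
  → r_4 = 2.8000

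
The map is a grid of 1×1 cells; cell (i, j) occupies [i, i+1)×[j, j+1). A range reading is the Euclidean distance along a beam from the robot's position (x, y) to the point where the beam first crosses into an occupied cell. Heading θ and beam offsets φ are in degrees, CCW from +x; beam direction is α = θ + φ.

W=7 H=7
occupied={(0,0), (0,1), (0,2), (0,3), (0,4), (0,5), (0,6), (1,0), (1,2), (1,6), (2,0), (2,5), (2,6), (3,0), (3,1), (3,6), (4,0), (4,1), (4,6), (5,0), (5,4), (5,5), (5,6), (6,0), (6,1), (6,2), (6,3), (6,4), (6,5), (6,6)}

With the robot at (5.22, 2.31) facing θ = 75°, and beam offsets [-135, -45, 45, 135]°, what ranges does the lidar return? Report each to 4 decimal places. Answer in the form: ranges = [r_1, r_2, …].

beam 1: φ=-135°, α=300°
  d=(0.5000,-0.8660)  start (5,2)  tX=1.5600 tY=0.3580  stride 1/|dx|=2.0000 1/|dy|=1.1547
    cross y-line → (5,1), t=0.3580
    cross y-line → (5,0), t=1.5127 (wall)
  → r_1 = 1.5127
beam 2: φ=-45°, α=30°
  d=(0.8660,0.5000)  start (5,2)  tX=0.9007 tY=1.3800  stride 1/|dx|=1.1547 1/|dy|=2.0000
    cross x-line → (6,2), t=0.9007 (wall)
  → r_2 = 0.9007
beam 3: φ=45°, α=120°
  d=(-0.5000,0.8660)  start (5,2)  tX=0.4400 tY=0.7967  stride 1/|dx|=2.0000 1/|dy|=1.1547
    cross x-line → (4,2), t=0.4400
    cross y-line → (4,3), t=0.7967
    cross y-line → (4,4), t=1.9514
    cross x-line → (3,4), t=2.4400
    cross y-line → (3,5), t=3.1061
    cross y-line → (3,6), t=4.2608 (wall)
  → r_3 = 4.2608
beam 4: φ=135°, α=210°
  d=(-0.8660,-0.5000)  start (5,2)  tX=0.2540 tY=0.6200  stride 1/|dx|=1.1547 1/|dy|=2.0000
    cross x-line → (4,2), t=0.2540
    cross y-line → (4,1), t=0.6200 (wall)
  → r_4 = 0.6200

ranges = [1.5127, 0.9007, 4.2608, 0.6200]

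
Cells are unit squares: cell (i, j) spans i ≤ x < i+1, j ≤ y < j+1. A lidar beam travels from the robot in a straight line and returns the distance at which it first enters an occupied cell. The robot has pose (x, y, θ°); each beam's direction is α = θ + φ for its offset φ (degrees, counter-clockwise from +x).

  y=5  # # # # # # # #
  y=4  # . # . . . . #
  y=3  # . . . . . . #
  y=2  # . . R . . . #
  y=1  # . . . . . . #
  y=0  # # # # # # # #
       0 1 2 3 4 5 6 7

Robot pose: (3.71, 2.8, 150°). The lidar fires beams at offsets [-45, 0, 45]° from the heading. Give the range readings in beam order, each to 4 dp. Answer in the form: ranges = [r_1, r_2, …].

ranges = [2.2776, 3.1292, 2.8056]

beam 1: φ=-45°, α=105°
  direction (-0.2588, 0.9659); cell (3,2); t to first gridline: x 2.7432, y 0.2071 (then +3.8637 / +1.0353)
    (3,3) via y @ 0.2071
    (3,4) via y @ 1.2423
    (3,5) via y @ 2.2776  # hit
  → r_1 = 2.2776
beam 2: φ=0°, α=150°
  direction (-0.8660, 0.5000); cell (3,2); t to first gridline: x 0.8198, y 0.4000 (then +1.1547 / +2.0000)
    (3,3) via y @ 0.4000
    (2,3) via x @ 0.8198
    (1,3) via x @ 1.9745
    (1,4) via y @ 2.4000
    (0,4) via x @ 3.1292  # hit
  → r_2 = 3.1292
beam 3: φ=45°, α=195°
  direction (-0.9659, -0.2588); cell (3,2); t to first gridline: x 0.7350, y 3.0910 (then +1.0353 / +3.8637)
    (2,2) via x @ 0.7350
    (1,2) via x @ 1.7703
    (0,2) via x @ 2.8056  # hit
  → r_3 = 2.8056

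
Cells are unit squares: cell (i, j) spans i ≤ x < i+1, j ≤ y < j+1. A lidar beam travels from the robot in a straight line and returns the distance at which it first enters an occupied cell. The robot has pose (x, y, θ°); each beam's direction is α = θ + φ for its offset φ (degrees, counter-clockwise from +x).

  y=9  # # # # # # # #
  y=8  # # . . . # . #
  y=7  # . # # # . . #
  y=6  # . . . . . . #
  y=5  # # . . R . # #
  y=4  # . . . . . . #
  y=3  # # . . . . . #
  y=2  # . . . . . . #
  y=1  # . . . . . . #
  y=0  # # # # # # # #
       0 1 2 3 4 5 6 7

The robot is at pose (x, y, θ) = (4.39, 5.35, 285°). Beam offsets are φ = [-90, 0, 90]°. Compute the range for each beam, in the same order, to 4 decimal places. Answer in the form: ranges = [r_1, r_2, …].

ranges = [3.5096, 4.5035, 1.6668]

beam 1: φ=-90°, α=195°
  d=(-0.9659,-0.2588)  start (4,5)  tX=0.4038 tY=1.3523  stride 1/|dx|=1.0353 1/|dy|=3.8637
    cross x-line → (3,5), t=0.4038
    cross y-line → (3,4), t=1.3523
    cross x-line → (2,4), t=1.4390
    cross x-line → (1,4), t=2.4743
    cross x-line → (0,4), t=3.5096 (wall)
  → r_1 = 3.5096
beam 2: φ=0°, α=285°
  d=(0.2588,-0.9659)  start (4,5)  tX=2.3569 tY=0.3623  stride 1/|dx|=3.8637 1/|dy|=1.0353
    cross y-line → (4,4), t=0.3623
    cross y-line → (4,3), t=1.3976
    cross x-line → (5,3), t=2.3569
    cross y-line → (5,2), t=2.4329
    cross y-line → (5,1), t=3.4682
    cross y-line → (5,0), t=4.5035 (wall)
  → r_2 = 4.5035
beam 3: φ=90°, α=15°
  d=(0.9659,0.2588)  start (4,5)  tX=0.6315 tY=2.5114  stride 1/|dx|=1.0353 1/|dy|=3.8637
    cross x-line → (5,5), t=0.6315
    cross x-line → (6,5), t=1.6668 (wall)
  → r_3 = 1.6668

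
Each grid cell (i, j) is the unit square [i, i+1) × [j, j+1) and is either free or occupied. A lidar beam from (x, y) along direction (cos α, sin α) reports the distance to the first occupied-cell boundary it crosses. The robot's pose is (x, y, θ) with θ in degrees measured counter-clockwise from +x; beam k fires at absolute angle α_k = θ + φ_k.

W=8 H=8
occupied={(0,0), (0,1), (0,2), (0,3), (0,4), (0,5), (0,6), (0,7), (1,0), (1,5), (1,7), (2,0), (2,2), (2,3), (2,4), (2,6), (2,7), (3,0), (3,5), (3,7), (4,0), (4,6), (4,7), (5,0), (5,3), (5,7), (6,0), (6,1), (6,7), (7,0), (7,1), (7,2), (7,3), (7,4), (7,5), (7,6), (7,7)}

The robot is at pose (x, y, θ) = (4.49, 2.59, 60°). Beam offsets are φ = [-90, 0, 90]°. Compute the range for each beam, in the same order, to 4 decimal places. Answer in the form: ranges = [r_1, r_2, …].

beam 1: φ=-90°, α=330°
  d=(0.8660,-0.5000)  start (4,2)  tX=0.5889 tY=1.1800  stride 1/|dx|=1.1547 1/|dy|=2.0000
    cross x-line → (5,2), t=0.5889
    cross y-line → (5,1), t=1.1800
    cross x-line → (6,1), t=1.7436 (wall)
  → r_1 = 1.7436
beam 2: φ=0°, α=60°
  d=(0.5000,0.8660)  start (4,2)  tX=1.0200 tY=0.4734  stride 1/|dx|=2.0000 1/|dy|=1.1547
    cross y-line → (4,3), t=0.4734
    cross x-line → (5,3), t=1.0200 (wall)
  → r_2 = 1.0200
beam 3: φ=90°, α=150°
  d=(-0.8660,0.5000)  start (4,2)  tX=0.5658 tY=0.8200  stride 1/|dx|=1.1547 1/|dy|=2.0000
    cross x-line → (3,2), t=0.5658
    cross y-line → (3,3), t=0.8200
    cross x-line → (2,3), t=1.7205 (wall)
  → r_3 = 1.7205

ranges = [1.7436, 1.0200, 1.7205]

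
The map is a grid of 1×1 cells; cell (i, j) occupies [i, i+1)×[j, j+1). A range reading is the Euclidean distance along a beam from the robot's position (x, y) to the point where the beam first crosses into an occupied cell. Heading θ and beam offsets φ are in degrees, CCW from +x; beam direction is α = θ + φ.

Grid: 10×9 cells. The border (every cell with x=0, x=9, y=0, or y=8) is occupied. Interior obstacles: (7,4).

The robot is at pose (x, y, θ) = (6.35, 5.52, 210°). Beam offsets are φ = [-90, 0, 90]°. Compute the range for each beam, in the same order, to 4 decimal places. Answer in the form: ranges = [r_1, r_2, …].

ranges = [2.8637, 6.1776, 1.3000]

beam 1: φ=-90°, α=120°
  direction (-0.5000, 0.8660); cell (6,5); t to first gridline: x 0.7000, y 0.5543 (then +2.0000 / +1.1547)
    (6,6) via y @ 0.5543
    (5,6) via x @ 0.7000
    (5,7) via y @ 1.7090
    (4,7) via x @ 2.7000
    (4,8) via y @ 2.8637  # hit
  → r_1 = 2.8637
beam 2: φ=0°, α=210°
  direction (-0.8660, -0.5000); cell (6,5); t to first gridline: x 0.4041, y 1.0400 (then +1.1547 / +2.0000)
    (5,5) via x @ 0.4041
    (5,4) via y @ 1.0400
    (4,4) via x @ 1.5588
    (3,4) via x @ 2.7135
    (3,3) via y @ 3.0400
    (2,3) via x @ 3.8682
    (1,3) via x @ 5.0229
    (1,2) via y @ 5.0400
    (0,2) via x @ 6.1776  # hit
  → r_2 = 6.1776
beam 3: φ=90°, α=300°
  direction (0.5000, -0.8660); cell (6,5); t to first gridline: x 1.3000, y 0.6004 (then +2.0000 / +1.1547)
    (6,4) via y @ 0.6004
    (7,4) via x @ 1.3000  # hit
  → r_3 = 1.3000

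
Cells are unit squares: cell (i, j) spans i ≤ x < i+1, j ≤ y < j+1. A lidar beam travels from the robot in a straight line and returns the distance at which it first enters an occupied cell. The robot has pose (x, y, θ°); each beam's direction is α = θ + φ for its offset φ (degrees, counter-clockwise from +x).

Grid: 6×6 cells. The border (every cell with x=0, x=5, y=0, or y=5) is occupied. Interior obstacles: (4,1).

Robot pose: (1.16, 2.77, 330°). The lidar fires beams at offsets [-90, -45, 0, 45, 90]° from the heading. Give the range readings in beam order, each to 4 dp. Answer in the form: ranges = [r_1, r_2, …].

ranges = [0.3200, 1.8324, 3.2793, 3.9755, 2.5750]

beam 1: φ=-90°, α=240°
  d=(-0.5000,-0.8660)  start (1,2)  tX=0.3200 tY=0.8891  stride 1/|dx|=2.0000 1/|dy|=1.1547
    cross x-line → (0,2), t=0.3200 (wall)
  → r_1 = 0.3200
beam 2: φ=-45°, α=285°
  d=(0.2588,-0.9659)  start (1,2)  tX=3.2455 tY=0.7972  stride 1/|dx|=3.8637 1/|dy|=1.0353
    cross y-line → (1,1), t=0.7972
    cross y-line → (1,0), t=1.8324 (wall)
  → r_2 = 1.8324
beam 3: φ=0°, α=330°
  d=(0.8660,-0.5000)  start (1,2)  tX=0.9699 tY=1.5400  stride 1/|dx|=1.1547 1/|dy|=2.0000
    cross x-line → (2,2), t=0.9699
    cross y-line → (2,1), t=1.5400
    cross x-line → (3,1), t=2.1246
    cross x-line → (4,1), t=3.2793 (wall)
  → r_3 = 3.2793
beam 4: φ=45°, α=15°
  d=(0.9659,0.2588)  start (1,2)  tX=0.8696 tY=0.8887  stride 1/|dx|=1.0353 1/|dy|=3.8637
    cross x-line → (2,2), t=0.8696
    cross y-line → (2,3), t=0.8887
    cross x-line → (3,3), t=1.9049
    cross x-line → (4,3), t=2.9402
    cross x-line → (5,3), t=3.9755 (wall)
  → r_4 = 3.9755
beam 5: φ=90°, α=60°
  d=(0.5000,0.8660)  start (1,2)  tX=1.6800 tY=0.2656  stride 1/|dx|=2.0000 1/|dy|=1.1547
    cross y-line → (1,3), t=0.2656
    cross y-line → (1,4), t=1.4203
    cross x-line → (2,4), t=1.6800
    cross y-line → (2,5), t=2.5750 (wall)
  → r_5 = 2.5750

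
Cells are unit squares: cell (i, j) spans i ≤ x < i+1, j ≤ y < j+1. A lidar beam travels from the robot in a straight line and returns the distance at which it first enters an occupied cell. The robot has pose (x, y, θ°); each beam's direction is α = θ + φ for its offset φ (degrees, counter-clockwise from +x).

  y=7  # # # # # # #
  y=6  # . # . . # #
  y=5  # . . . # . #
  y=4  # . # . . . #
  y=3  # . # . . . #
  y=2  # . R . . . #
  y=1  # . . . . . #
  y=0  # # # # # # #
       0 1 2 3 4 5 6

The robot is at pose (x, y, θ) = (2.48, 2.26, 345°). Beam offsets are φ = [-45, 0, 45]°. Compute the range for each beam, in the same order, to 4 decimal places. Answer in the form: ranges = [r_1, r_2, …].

ranges = [1.4549, 3.6442, 4.0645]

beam 1: φ=-45°, α=300°
  direction (0.5000, -0.8660); cell (2,2); t to first gridline: x 1.0400, y 0.3002 (then +2.0000 / +1.1547)
    (2,1) via y @ 0.3002
    (3,1) via x @ 1.0400
    (3,0) via y @ 1.4549  # hit
  → r_1 = 1.4549
beam 2: φ=0°, α=345°
  direction (0.9659, -0.2588); cell (2,2); t to first gridline: x 0.5383, y 1.0046 (then +1.0353 / +3.8637)
    (3,2) via x @ 0.5383
    (3,1) via y @ 1.0046
    (4,1) via x @ 1.5736
    (5,1) via x @ 2.6089
    (6,1) via x @ 3.6442  # hit
  → r_2 = 3.6442
beam 3: φ=45°, α=30°
  direction (0.8660, 0.5000); cell (2,2); t to first gridline: x 0.6004, y 1.4800 (then +1.1547 / +2.0000)
    (3,2) via x @ 0.6004
    (3,3) via y @ 1.4800
    (4,3) via x @ 1.7551
    (5,3) via x @ 2.9098
    (5,4) via y @ 3.4800
    (6,4) via x @ 4.0645  # hit
  → r_3 = 4.0645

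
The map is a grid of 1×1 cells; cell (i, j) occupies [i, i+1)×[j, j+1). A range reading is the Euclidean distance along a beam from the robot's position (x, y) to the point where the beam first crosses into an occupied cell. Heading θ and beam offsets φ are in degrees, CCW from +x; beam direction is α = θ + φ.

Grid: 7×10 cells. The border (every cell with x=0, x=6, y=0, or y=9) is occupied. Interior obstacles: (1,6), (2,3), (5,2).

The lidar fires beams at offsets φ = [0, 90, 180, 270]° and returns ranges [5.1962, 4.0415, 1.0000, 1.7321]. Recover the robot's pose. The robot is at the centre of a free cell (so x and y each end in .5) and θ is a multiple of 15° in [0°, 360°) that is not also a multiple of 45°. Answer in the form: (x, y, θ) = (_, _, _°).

Candidates: 37 free-cell centres × 16 headings = 592 poses. Raycast each; keep the one whose scan matches to 4 dp.
  (3.5, 8.5, 330°): beam 1 = 2.8868 ≠ 5.1962 ✗
  (4.5, 4.5, 165°): beam 1 = 3.6235 ≠ 5.1962 ✗
  (2.5, 2.5, 285°): beam 1 = 1.5529 ≠ 5.1962 ✗
  (3.5, 2.5, 165°): beam 1 = 2.5882 ≠ 5.1962 ✗
  …
  (2.5, 5.5, 300°): r_1=5.1962, r_2=4.0415, r_3=1.0000, r_4=1.7321 — all match ✓
Only this pose fits every beam.

(x, y, θ) = (2.5, 5.5, 300°)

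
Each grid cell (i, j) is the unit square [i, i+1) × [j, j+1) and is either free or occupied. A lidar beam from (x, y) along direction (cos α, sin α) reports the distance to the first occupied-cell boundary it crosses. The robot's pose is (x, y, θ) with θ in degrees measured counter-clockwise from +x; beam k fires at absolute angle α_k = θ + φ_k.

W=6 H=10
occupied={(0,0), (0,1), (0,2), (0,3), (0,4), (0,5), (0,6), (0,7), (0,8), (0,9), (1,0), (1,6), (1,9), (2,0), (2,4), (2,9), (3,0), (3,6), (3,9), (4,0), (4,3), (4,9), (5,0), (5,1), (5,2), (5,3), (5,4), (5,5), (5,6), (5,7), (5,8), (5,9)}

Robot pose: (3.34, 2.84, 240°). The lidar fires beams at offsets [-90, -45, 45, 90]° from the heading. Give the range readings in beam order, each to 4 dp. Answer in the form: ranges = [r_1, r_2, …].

beam 1: φ=-90°, α=150°
  direction (-0.8660, 0.5000); cell (3,2); t to first gridline: x 0.3926, y 0.3200 (then +1.1547 / +2.0000)
    (3,3) via y @ 0.3200
    (2,3) via x @ 0.3926
    (1,3) via x @ 1.5473
    (1,4) via y @ 2.3200
    (0,4) via x @ 2.7020  # hit
  → r_1 = 2.7020
beam 2: φ=-45°, α=195°
  direction (-0.9659, -0.2588); cell (3,2); t to first gridline: x 0.3520, y 3.2455 (then +1.0353 / +3.8637)
    (2,2) via x @ 0.3520
    (1,2) via x @ 1.3873
    (0,2) via x @ 2.4225  # hit
  → r_2 = 2.4225
beam 3: φ=45°, α=285°
  direction (0.2588, -0.9659); cell (3,2); t to first gridline: x 2.5500, y 0.8696 (then +3.8637 / +1.0353)
    (3,1) via y @ 0.8696
    (3,0) via y @ 1.9049  # hit
  → r_3 = 1.9049
beam 4: φ=90°, α=330°
  direction (0.8660, -0.5000); cell (3,2); t to first gridline: x 0.7621, y 1.6800 (then +1.1547 / +2.0000)
    (4,2) via x @ 0.7621
    (4,1) via y @ 1.6800
    (5,1) via x @ 1.9168  # hit
  → r_4 = 1.9168

ranges = [2.7020, 2.4225, 1.9049, 1.9168]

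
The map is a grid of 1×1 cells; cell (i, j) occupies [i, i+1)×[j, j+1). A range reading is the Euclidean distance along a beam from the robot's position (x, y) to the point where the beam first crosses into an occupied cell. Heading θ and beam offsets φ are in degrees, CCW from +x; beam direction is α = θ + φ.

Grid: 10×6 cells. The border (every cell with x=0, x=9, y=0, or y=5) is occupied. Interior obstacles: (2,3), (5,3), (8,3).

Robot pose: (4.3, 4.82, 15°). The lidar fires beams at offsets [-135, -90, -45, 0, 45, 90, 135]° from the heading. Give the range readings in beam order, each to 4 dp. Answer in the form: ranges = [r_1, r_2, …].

beam 1: φ=-135°, α=240°
  d=(-0.5000,-0.8660)  start (4,4)  tX=0.6000 tY=0.9469  stride 1/|dx|=2.0000 1/|dy|=1.1547
    cross x-line → (3,4), t=0.6000
    cross y-line → (3,3), t=0.9469
    cross y-line → (3,2), t=2.1016
    cross x-line → (2,2), t=2.6000
    cross y-line → (2,1), t=3.2563
    cross y-line → (2,0), t=4.4110 (wall)
  → r_1 = 4.4110
beam 2: φ=-90°, α=285°
  d=(0.2588,-0.9659)  start (4,4)  tX=2.7046 tY=0.8489  stride 1/|dx|=3.8637 1/|dy|=1.0353
    cross y-line → (4,3), t=0.8489
    cross y-line → (4,2), t=1.8842
    cross x-line → (5,2), t=2.7046
    cross y-line → (5,1), t=2.9195
    cross y-line → (5,0), t=3.9548 (wall)
  → r_2 = 3.9548
beam 3: φ=-45°, α=330°
  d=(0.8660,-0.5000)  start (4,4)  tX=0.8083 tY=1.6400  stride 1/|dx|=1.1547 1/|dy|=2.0000
    cross x-line → (5,4), t=0.8083
    cross y-line → (5,3), t=1.6400 (wall)
  → r_3 = 1.6400
beam 4: φ=0°, α=15°
  d=(0.9659,0.2588)  start (4,4)  tX=0.7247 tY=0.6955  stride 1/|dx|=1.0353 1/|dy|=3.8637
    cross y-line → (4,5), t=0.6955 (wall)
  → r_4 = 0.6955
beam 5: φ=45°, α=60°
  d=(0.5000,0.8660)  start (4,4)  tX=1.4000 tY=0.2078  stride 1/|dx|=2.0000 1/|dy|=1.1547
    cross y-line → (4,5), t=0.2078 (wall)
  → r_5 = 0.2078
beam 6: φ=90°, α=105°
  d=(-0.2588,0.9659)  start (4,4)  tX=1.1591 tY=0.1863  stride 1/|dx|=3.8637 1/|dy|=1.0353
    cross y-line → (4,5), t=0.1863 (wall)
  → r_6 = 0.1863
beam 7: φ=135°, α=150°
  d=(-0.8660,0.5000)  start (4,4)  tX=0.3464 tY=0.3600  stride 1/|dx|=1.1547 1/|dy|=2.0000
    cross x-line → (3,4), t=0.3464
    cross y-line → (3,5), t=0.3600 (wall)
  → r_7 = 0.3600

ranges = [4.4110, 3.9548, 1.6400, 0.6955, 0.2078, 0.1863, 0.3600]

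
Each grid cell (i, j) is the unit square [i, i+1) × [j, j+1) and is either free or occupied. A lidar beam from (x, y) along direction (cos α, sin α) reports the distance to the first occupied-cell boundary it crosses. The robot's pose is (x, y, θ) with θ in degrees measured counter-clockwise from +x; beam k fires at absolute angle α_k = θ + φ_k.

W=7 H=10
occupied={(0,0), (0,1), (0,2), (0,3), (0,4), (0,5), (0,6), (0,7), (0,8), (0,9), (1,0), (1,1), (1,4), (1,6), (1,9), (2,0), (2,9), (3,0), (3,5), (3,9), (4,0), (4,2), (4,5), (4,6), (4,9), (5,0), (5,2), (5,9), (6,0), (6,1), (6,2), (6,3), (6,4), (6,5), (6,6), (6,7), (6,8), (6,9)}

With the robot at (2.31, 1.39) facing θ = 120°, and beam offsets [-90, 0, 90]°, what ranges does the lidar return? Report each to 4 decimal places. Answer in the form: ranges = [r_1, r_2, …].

beam 1: φ=-90°, α=30°
  cosα=0.8660 sinα=0.5000 | (2,1) | tMaxX 0.7967 tMaxY 1.2200 | tΔX 1.1547 tΔY 2.0000
    t=0.7967 [x] (3,1)
    t=1.2200 [y] (3,2)
    t=1.9514 [x] (4,2) — stop
  → r_1 = 1.9514
beam 2: φ=0°, α=120°
  cosα=-0.5000 sinα=0.8660 | (2,1) | tMaxX 0.6200 tMaxY 0.7044 | tΔX 2.0000 tΔY 1.1547
    t=0.6200 [x] (1,1) — stop
  → r_2 = 0.6200
beam 3: φ=90°, α=210°
  cosα=-0.8660 sinα=-0.5000 | (2,1) | tMaxX 0.3580 tMaxY 0.7800 | tΔX 1.1547 tΔY 2.0000
    t=0.3580 [x] (1,1) — stop
  → r_3 = 0.3580

ranges = [1.9514, 0.6200, 0.3580]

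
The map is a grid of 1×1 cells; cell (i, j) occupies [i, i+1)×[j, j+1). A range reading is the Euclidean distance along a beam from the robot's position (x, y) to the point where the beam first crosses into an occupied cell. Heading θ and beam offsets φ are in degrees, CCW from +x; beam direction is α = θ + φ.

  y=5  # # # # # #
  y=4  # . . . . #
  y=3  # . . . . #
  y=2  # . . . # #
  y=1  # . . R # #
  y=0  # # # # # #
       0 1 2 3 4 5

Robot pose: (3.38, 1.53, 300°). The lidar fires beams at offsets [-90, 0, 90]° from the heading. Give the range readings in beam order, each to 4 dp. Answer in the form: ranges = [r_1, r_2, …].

beam 1: φ=-90°, α=210°
  direction (-0.8660, -0.5000); cell (3,1); t to first gridline: x 0.4388, y 1.0600 (then +1.1547 / +2.0000)
    (2,1) via x @ 0.4388
    (2,0) via y @ 1.0600  # hit
  → r_1 = 1.0600
beam 2: φ=0°, α=300°
  direction (0.5000, -0.8660); cell (3,1); t to first gridline: x 1.2400, y 0.6120 (then +2.0000 / +1.1547)
    (3,0) via y @ 0.6120  # hit
  → r_2 = 0.6120
beam 3: φ=90°, α=30°
  direction (0.8660, 0.5000); cell (3,1); t to first gridline: x 0.7159, y 0.9400 (then +1.1547 / +2.0000)
    (4,1) via x @ 0.7159  # hit
  → r_3 = 0.7159

ranges = [1.0600, 0.6120, 0.7159]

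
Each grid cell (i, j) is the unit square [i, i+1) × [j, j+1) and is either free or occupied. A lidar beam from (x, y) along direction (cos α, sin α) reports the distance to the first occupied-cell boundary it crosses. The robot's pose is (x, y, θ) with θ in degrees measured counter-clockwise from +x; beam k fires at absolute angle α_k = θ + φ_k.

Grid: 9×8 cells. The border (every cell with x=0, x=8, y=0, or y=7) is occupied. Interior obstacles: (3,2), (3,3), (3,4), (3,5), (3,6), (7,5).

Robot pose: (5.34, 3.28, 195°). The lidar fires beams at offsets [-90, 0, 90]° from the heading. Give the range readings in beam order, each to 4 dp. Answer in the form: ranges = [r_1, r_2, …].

ranges = [3.8512, 1.3873, 2.3604]

beam 1: φ=-90°, α=105°
  dir = (cos 105°, sin 105°) = (-0.2588, 0.9659); from cell (5,3)
  next x-line at t=1.3137, next y-line at t=0.7454; Δt_x=3.8637, Δt_y=1.0353
    y: enter (5,4) at t=0.7454
    x: enter (4,4) at t=1.3137
    y: enter (4,5) at t=1.7807
    y: enter (4,6) at t=2.8160
    y: enter (4,7) at t=3.8512 ← occupied
  → r_1 = 3.8512
beam 2: φ=0°, α=195°
  dir = (cos 195°, sin 195°) = (-0.9659, -0.2588); from cell (5,3)
  next x-line at t=0.3520, next y-line at t=1.0818; Δt_x=1.0353, Δt_y=3.8637
    x: enter (4,3) at t=0.3520
    y: enter (4,2) at t=1.0818
    x: enter (3,2) at t=1.3873 ← occupied
  → r_2 = 1.3873
beam 3: φ=90°, α=285°
  dir = (cos 285°, sin 285°) = (0.2588, -0.9659); from cell (5,3)
  next x-line at t=2.5500, next y-line at t=0.2899; Δt_x=3.8637, Δt_y=1.0353
    y: enter (5,2) at t=0.2899
    y: enter (5,1) at t=1.3252
    y: enter (5,0) at t=2.3604 ← occupied
  → r_3 = 2.3604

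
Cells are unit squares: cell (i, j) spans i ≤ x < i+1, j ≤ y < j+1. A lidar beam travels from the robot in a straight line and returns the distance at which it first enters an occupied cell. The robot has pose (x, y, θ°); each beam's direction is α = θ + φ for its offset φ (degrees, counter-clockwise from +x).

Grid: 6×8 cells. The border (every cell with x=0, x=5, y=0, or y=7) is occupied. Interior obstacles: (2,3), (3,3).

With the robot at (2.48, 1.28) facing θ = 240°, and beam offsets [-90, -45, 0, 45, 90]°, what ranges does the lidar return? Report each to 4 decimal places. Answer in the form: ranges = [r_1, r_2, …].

beam 1: φ=-90°, α=150°
  d=(-0.8660,0.5000)  start (2,1)  tX=0.5543 tY=1.4400  stride 1/|dx|=1.1547 1/|dy|=2.0000
    cross x-line → (1,1), t=0.5543
    cross y-line → (1,2), t=1.4400
    cross x-line → (0,2), t=1.7090 (wall)
  → r_1 = 1.7090
beam 2: φ=-45°, α=195°
  d=(-0.9659,-0.2588)  start (2,1)  tX=0.4969 tY=1.0818  stride 1/|dx|=1.0353 1/|dy|=3.8637
    cross x-line → (1,1), t=0.4969
    cross y-line → (1,0), t=1.0818 (wall)
  → r_2 = 1.0818
beam 3: φ=0°, α=240°
  d=(-0.5000,-0.8660)  start (2,1)  tX=0.9600 tY=0.3233  stride 1/|dx|=2.0000 1/|dy|=1.1547
    cross y-line → (2,0), t=0.3233 (wall)
  → r_3 = 0.3233
beam 4: φ=45°, α=285°
  d=(0.2588,-0.9659)  start (2,1)  tX=2.0091 tY=0.2899  stride 1/|dx|=3.8637 1/|dy|=1.0353
    cross y-line → (2,0), t=0.2899 (wall)
  → r_4 = 0.2899
beam 5: φ=90°, α=330°
  d=(0.8660,-0.5000)  start (2,1)  tX=0.6004 tY=0.5600  stride 1/|dx|=1.1547 1/|dy|=2.0000
    cross y-line → (2,0), t=0.5600 (wall)
  → r_5 = 0.5600

ranges = [1.7090, 1.0818, 0.3233, 0.2899, 0.5600]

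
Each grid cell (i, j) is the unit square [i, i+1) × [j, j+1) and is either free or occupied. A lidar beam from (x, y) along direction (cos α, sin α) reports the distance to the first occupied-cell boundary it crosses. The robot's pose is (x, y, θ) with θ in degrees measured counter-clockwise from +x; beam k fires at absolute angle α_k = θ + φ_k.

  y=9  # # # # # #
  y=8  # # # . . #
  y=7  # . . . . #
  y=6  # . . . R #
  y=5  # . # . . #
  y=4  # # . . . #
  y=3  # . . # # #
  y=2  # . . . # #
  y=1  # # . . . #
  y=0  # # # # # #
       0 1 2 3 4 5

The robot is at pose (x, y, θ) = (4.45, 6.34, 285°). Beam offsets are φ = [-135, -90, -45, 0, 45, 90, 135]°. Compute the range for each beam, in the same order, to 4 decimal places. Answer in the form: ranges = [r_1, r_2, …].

beam 1: φ=-135°, α=150°
  d=(-0.8660,0.5000)  start (4,6)  tX=0.5196 tY=1.3200  stride 1/|dx|=1.1547 1/|dy|=2.0000
    cross x-line → (3,6), t=0.5196
    cross y-line → (3,7), t=1.3200
    cross x-line → (2,7), t=1.6743
    cross x-line → (1,7), t=2.8290
    cross y-line → (1,8), t=3.3200 (wall)
  → r_1 = 3.3200
beam 2: φ=-90°, α=195°
  d=(-0.9659,-0.2588)  start (4,6)  tX=0.4659 tY=1.3137  stride 1/|dx|=1.0353 1/|dy|=3.8637
    cross x-line → (3,6), t=0.4659
    cross y-line → (3,5), t=1.3137
    cross x-line → (2,5), t=1.5012 (wall)
  → r_2 = 1.5012
beam 3: φ=-45°, α=240°
  d=(-0.5000,-0.8660)  start (4,6)  tX=0.9000 tY=0.3926  stride 1/|dx|=2.0000 1/|dy|=1.1547
    cross y-line → (4,5), t=0.3926
    cross x-line → (3,5), t=0.9000
    cross y-line → (3,4), t=1.5473
    cross y-line → (3,3), t=2.7020 (wall)
  → r_3 = 2.7020
beam 4: φ=0°, α=285°
  d=(0.2588,-0.9659)  start (4,6)  tX=2.1250 tY=0.3520  stride 1/|dx|=3.8637 1/|dy|=1.0353
    cross y-line → (4,5), t=0.3520
    cross y-line → (4,4), t=1.3873
    cross x-line → (5,4), t=2.1250 (wall)
  → r_4 = 2.1250
beam 5: φ=45°, α=330°
  d=(0.8660,-0.5000)  start (4,6)  tX=0.6351 tY=0.6800  stride 1/|dx|=1.1547 1/|dy|=2.0000
    cross x-line → (5,6), t=0.6351 (wall)
  → r_5 = 0.6351
beam 6: φ=90°, α=15°
  d=(0.9659,0.2588)  start (4,6)  tX=0.5694 tY=2.5500  stride 1/|dx|=1.0353 1/|dy|=3.8637
    cross x-line → (5,6), t=0.5694 (wall)
  → r_6 = 0.5694
beam 7: φ=135°, α=60°
  d=(0.5000,0.8660)  start (4,6)  tX=1.1000 tY=0.7621  stride 1/|dx|=2.0000 1/|dy|=1.1547
    cross y-line → (4,7), t=0.7621
    cross x-line → (5,7), t=1.1000 (wall)
  → r_7 = 1.1000

ranges = [3.3200, 1.5012, 2.7020, 2.1250, 0.6351, 0.5694, 1.1000]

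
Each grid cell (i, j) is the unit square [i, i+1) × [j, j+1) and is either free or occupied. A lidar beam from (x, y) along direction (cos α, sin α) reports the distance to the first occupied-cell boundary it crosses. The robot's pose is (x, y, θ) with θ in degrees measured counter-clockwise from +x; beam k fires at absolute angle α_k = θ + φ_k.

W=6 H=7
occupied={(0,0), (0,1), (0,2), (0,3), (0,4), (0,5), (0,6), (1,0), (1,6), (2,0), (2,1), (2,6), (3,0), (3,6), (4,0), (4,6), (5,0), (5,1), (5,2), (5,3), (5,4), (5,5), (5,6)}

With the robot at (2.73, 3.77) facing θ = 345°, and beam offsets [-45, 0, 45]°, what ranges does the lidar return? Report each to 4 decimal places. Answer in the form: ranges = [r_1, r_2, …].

beam 1: φ=-45°, α=300°
  direction (0.5000, -0.8660); cell (2,3); t to first gridline: x 0.5400, y 0.8891 (then +2.0000 / +1.1547)
    (3,3) via x @ 0.5400
    (3,2) via y @ 0.8891
    (3,1) via y @ 2.0438
    (4,1) via x @ 2.5400
    (4,0) via y @ 3.1985  # hit
  → r_1 = 3.1985
beam 2: φ=0°, α=345°
  direction (0.9659, -0.2588); cell (2,3); t to first gridline: x 0.2795, y 2.9751 (then +1.0353 / +3.8637)
    (3,3) via x @ 0.2795
    (4,3) via x @ 1.3148
    (5,3) via x @ 2.3501  # hit
  → r_2 = 2.3501
beam 3: φ=45°, α=30°
  direction (0.8660, 0.5000); cell (2,3); t to first gridline: x 0.3118, y 0.4600 (then +1.1547 / +2.0000)
    (3,3) via x @ 0.3118
    (3,4) via y @ 0.4600
    (4,4) via x @ 1.4665
    (4,5) via y @ 2.4600
    (5,5) via x @ 2.6212  # hit
  → r_3 = 2.6212

ranges = [3.1985, 2.3501, 2.6212]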